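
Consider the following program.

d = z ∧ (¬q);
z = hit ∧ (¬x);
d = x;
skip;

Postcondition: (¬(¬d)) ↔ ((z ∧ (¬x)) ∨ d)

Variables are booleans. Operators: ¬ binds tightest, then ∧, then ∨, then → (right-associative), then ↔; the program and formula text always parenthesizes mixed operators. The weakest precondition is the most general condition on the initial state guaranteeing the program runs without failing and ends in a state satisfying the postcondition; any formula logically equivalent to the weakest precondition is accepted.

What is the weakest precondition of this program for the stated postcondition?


Working backward. After the program, the postcondition (¬(¬d)) ↔ ((z ∧ (¬x)) ∨ d) must hold; in canonical form it is d ↔ ((z ∧ (¬x)) ∨ d).
Before skip: d ↔ ((z ∧ (¬x)) ∨ d)
Before d := x: x ↔ ((z ∧ (¬x)) ∨ x)
Before z := hit ∧ (¬x): x ↔ ((hit ∧ (¬x)) ∨ x)
Before d := z ∧ (¬q): x ↔ ((hit ∧ (¬x)) ∨ x)
Answer: WP = x ↔ ((hit ∧ (¬x)) ∨ x)


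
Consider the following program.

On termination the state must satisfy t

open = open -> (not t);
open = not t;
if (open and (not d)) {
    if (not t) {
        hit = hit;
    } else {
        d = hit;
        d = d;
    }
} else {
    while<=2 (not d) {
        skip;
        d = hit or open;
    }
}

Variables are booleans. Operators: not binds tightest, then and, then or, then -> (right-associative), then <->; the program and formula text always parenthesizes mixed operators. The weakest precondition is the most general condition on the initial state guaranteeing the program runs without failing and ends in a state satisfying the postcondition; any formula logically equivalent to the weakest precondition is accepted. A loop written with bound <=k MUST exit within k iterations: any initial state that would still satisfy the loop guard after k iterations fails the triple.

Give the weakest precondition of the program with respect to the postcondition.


Working backward. After the program, t must hold.
Then branch requires (not t) -> t; else branch requires ((not d) -> (((not (hit or open)) -> ((hit or open) and t)) and ((hit or open) -> t))) and (d -> t).
Before the if: ((open and (not d)) -> ((not t) -> t)) and ((not (open and (not d))) -> (((not d) -> (((not (hit or open)) -> ((hit or open) and t)) and ((hit or open) -> t))) and (d -> t)))
Before open := not t: (((not t) and (not d)) -> ((not t) -> t)) and ((not ((not t) and (not d))) -> (((not d) -> (((not (hit or (not t))) -> ((hit or (not t)) and t)) and ((hit or (not t)) -> t))) and (d -> t)))
Before open := open -> (not t): (((not t) and (not d)) -> ((not t) -> t)) and ((not ((not t) and (not d))) -> (((not d) -> (((not (hit or (not t))) -> ((hit or (not t)) and t)) and ((hit or (not t)) -> t))) and (d -> t)))
Answer: WP = (((not t) and (not d)) -> ((not t) -> t)) and ((not ((not t) and (not d))) -> (((not d) -> (((not (hit or (not t))) -> ((hit or (not t)) and t)) and ((hit or (not t)) -> t))) and (d -> t)))


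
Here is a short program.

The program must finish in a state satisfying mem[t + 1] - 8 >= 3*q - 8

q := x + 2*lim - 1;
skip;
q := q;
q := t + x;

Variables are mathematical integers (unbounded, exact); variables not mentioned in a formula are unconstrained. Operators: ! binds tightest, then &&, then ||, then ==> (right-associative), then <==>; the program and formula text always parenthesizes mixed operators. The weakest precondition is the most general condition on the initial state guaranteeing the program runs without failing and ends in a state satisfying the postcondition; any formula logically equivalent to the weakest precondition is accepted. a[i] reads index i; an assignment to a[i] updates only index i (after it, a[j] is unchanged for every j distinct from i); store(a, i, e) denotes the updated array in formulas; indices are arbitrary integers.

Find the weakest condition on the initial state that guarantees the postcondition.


Working backward. After the program, the postcondition mem[t + 1] - 8 >= 3*q - 8 must hold; in canonical form it is mem[t + 1] >= 3*q.
Before q := t + x: mem[t + 1] >= 3*t + 3*x
Before q := q: mem[t + 1] >= 3*t + 3*x
Before skip: mem[t + 1] >= 3*t + 3*x
Before q := x + 2*lim - 1: mem[t + 1] >= 3*t + 3*x
Answer: WP = mem[t + 1] >= 3*t + 3*x


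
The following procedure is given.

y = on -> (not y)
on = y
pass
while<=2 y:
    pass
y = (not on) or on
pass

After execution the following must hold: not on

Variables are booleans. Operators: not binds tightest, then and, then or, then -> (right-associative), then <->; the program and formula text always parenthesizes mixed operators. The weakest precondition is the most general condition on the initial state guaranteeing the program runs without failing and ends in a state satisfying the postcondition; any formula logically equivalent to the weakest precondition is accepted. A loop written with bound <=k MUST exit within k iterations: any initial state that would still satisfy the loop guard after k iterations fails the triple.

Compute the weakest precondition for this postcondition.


Working backward. After the program, not on must hold.
Before skip: not on
Before y := (not on) or on: not on
Before the loop (bound <=2), unroll the exhaustion recursion (WP_0 = exit-now case; WP_j = one more guarded iteration, up to j = 2):
  WP_0: (not y) and (not on)
  WP_1: (y -> ((not y) and (not on))) and ((not y) -> (not on))
  WP_2: (y -> ((y -> ((not y) and (not on))) and ((not y) -> (not on)))) and ((not y) -> (not on))
So before the loop: (y -> ((y -> ((not y) and (not on))) and ((not y) -> (not on)))) and ((not y) -> (not on))
Before skip: (y -> ((y -> ((not y) and (not on))) and ((not y) -> (not on)))) and ((not y) -> (not on))
Before on := y: y -> (y -> (not y))
Before y := on -> (not y): (on -> (not y)) -> ((on -> (not y)) -> (not (on -> (not y))))
Answer: WP = (on -> (not y)) -> ((on -> (not y)) -> (not (on -> (not y))))


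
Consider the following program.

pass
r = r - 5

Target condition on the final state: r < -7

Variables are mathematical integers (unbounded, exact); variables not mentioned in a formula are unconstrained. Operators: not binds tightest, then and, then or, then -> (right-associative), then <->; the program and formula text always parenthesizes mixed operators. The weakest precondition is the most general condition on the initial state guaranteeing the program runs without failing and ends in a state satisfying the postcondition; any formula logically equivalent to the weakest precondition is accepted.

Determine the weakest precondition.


Working backward. After the program, r < -7 must hold.
Before r := r - 5: r < -2
Before skip: r < -2
Answer: WP = r < -2


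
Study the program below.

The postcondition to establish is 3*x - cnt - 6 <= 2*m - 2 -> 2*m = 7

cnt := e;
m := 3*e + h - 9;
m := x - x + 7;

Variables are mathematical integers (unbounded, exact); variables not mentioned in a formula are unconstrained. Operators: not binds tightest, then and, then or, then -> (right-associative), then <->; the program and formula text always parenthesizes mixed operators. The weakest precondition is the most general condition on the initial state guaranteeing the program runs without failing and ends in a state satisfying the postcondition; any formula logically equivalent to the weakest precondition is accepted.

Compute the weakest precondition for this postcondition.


Working backward. After the program, the postcondition 3*x - cnt - 6 <= 2*m - 2 -> 2*m = 7 must hold; in canonical form it is 3*x <= cnt + 2*m + 4 -> 2*m = 7.
Before m := x - x + 7: not (3*x <= cnt + 18)
Before m := 3*e + h - 9: not (3*x <= cnt + 18)
Before cnt := e: not (3*x <= e + 18)
Answer: WP = not (3*x <= e + 18)


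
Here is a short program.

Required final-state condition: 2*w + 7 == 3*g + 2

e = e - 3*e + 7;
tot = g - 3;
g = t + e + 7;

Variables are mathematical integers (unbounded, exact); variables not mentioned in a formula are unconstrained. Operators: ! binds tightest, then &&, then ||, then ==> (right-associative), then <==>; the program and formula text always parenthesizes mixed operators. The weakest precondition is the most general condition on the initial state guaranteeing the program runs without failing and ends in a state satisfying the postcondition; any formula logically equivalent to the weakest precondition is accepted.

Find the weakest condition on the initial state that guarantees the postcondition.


Working backward. After the program, the postcondition 2*w + 7 == 3*g + 2 must hold; in canonical form it is 2*w == 3*g - 5.
Before g := t + e + 7: 2*w == 3*e + 3*t + 16
Before tot := g - 3: 2*w == 3*e + 3*t + 16
Before e := e - 3*e + 7: 6*e + 2*w == 3*t + 37
Answer: WP = 6*e + 2*w == 3*t + 37


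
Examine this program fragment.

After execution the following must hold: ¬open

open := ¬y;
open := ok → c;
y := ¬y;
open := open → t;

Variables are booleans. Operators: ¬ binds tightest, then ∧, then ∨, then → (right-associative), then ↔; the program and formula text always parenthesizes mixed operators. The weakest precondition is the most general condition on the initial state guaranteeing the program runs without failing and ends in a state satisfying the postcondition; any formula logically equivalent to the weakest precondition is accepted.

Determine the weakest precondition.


Working backward. After the program, ¬open must hold.
Before open := open → t: ¬(open → t)
Before y := ¬y: ¬(open → t)
Before open := ok → c: ¬((ok → c) → t)
Before open := ¬y: ¬((ok → c) → t)
Answer: WP = ¬((ok → c) → t)


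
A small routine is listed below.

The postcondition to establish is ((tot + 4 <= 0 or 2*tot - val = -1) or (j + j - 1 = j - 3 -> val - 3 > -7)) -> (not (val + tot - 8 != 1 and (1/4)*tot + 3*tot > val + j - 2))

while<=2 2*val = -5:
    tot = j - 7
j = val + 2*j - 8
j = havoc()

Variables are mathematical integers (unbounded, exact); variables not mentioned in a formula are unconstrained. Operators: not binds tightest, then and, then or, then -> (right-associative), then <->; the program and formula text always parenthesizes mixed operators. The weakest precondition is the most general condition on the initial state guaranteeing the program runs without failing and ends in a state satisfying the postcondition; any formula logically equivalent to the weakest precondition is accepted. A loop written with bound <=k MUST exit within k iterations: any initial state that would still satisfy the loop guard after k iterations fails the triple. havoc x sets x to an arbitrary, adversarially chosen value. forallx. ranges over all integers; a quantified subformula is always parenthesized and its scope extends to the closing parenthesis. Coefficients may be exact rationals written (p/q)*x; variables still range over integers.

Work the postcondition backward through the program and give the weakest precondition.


Working backward. After the program, the postcondition ((tot + 4 <= 0 or 2*tot - val = -1) or (j + j - 1 = j - 3 -> val - 3 > -7)) -> (not (val + tot - 8 != 1 and (1/4)*tot + 3*tot > val + j - 2)) must hold; in canonical form it is (tot <= -4 or 2*tot = val - 1 or (j = -2 -> val > -4)) -> (not (tot + val != 9 and (13/4)*tot > j + val - 2)).
Before havoc j: forall j_1. ((tot <= -4 or 2*tot = val - 1 or (j_1 = -2 -> val > -4)) -> (not (tot + val != 9 and (13/4)*tot > j_1 + val - 2)))
Before j := val + 2*j - 8: forall j_1. ((tot <= -4 or 2*tot = val - 1 or (j_1 = -2 -> val > -4)) -> (not (tot + val != 9 and (13/4)*tot > j_1 + val - 2)))
Before the loop (bound <=2), unroll the exhaustion recursion (WP_0 = exit-now case; WP_j = one more guarded iteration, up to j = 2):
  WP_0: (not (2*val = -5)) and (forall j_1. ((tot <= -4 or 2*tot = val - 1 or (j_1 = -2 -> val > -4)) -> (not (tot + val != 9 and (13/4)*tot > j_1 + val - 2))))
  WP_1: (2*val = -5 -> ((not (2*val = -5)) and (forall j_1. ((j <= 3 or 2*j = val + 13 or (j_1 = -2 -> val > -4)) -> (not (j + val != 16 and (13/4)*j > j_1 + val + 83/4)))))) and ((not (2*val = -5)) -> (forall j_1. ((tot <= -4 or 2*tot = val - 1 or (j_1 = -2 -> val > -4)) -> (not (tot + val != 9 and (13/4)*tot > j_1 + val - 2)))))
  WP_2: (2*val = -5 -> ((2*val = -5 -> ((not (2*val = -5)) and (forall j_1. ((j <= 3 or 2*j = val + 13 or (j_1 = -2 -> val > -4)) -> (not (j + val != 16 and (13/4)*j > j_1 + val + 83/4)))))) and ((not (2*val = -5)) -> (forall j_1. ((j <= 3 or 2*j = val + 13 or (j_1 = -2 -> val > -4)) -> (not (j + val != 16 and (13/4)*j > j_1 + val + 83/4))))))) and ((not (2*val = -5)) -> (forall j_1. ((tot <= -4 or 2*tot = val - 1 or (j_1 = -2 -> val > -4)) -> (not (tot + val != 9 and (13/4)*tot > j_1 + val - 2)))))
So before the loop: (2*val = -5 -> ((2*val = -5 -> ((not (2*val = -5)) and (forall j_1. ((j <= 3 or 2*j = val + 13 or (j_1 = -2 -> val > -4)) -> (not (j + val != 16 and (13/4)*j > j_1 + val + 83/4)))))) and ((not (2*val = -5)) -> (forall j_1. ((j <= 3 or 2*j = val + 13 or (j_1 = -2 -> val > -4)) -> (not (j + val != 16 and (13/4)*j > j_1 + val + 83/4))))))) and ((not (2*val = -5)) -> (forall j_1. ((tot <= -4 or 2*tot = val - 1 or (j_1 = -2 -> val > -4)) -> (not (tot + val != 9 and (13/4)*tot > j_1 + val - 2)))))
Answer: WP = (2*val = -5 -> ((2*val = -5 -> ((not (2*val = -5)) and (forall j_1. ((j <= 3 or 2*j = val + 13 or (j_1 = -2 -> val > -4)) -> (not (j + val != 16 and (13/4)*j > j_1 + val + 83/4)))))) and ((not (2*val = -5)) -> (forall j_1. ((j <= 3 or 2*j = val + 13 or (j_1 = -2 -> val > -4)) -> (not (j + val != 16 and (13/4)*j > j_1 + val + 83/4))))))) and ((not (2*val = -5)) -> (forall j_1. ((tot <= -4 or 2*tot = val - 1 or (j_1 = -2 -> val > -4)) -> (not (tot + val != 9 and (13/4)*tot > j_1 + val - 2)))))


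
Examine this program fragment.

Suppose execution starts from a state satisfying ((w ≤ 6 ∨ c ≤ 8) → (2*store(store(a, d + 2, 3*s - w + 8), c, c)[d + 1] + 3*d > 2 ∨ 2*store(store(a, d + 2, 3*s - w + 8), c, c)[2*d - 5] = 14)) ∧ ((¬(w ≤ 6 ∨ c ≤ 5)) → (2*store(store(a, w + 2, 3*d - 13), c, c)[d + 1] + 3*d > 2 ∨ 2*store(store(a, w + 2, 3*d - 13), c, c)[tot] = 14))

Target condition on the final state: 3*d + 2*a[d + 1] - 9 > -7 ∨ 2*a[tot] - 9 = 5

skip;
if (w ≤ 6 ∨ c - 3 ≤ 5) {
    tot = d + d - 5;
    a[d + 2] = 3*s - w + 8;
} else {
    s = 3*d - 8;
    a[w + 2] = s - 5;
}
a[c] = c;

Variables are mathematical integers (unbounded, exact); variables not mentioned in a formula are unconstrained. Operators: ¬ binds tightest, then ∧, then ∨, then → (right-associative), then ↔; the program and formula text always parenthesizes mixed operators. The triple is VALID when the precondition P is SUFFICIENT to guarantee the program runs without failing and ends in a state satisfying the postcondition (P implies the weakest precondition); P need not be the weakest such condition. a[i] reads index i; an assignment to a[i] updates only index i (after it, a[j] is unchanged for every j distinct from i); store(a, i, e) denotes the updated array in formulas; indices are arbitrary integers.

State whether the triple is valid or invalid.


Working backward. After the program, the postcondition 3*d + 2*a[d + 1] - 9 > -7 ∨ 2*a[tot] - 9 = 5 must hold; in canonical form it is 2*a[d + 1] + 3*d > 2 ∨ 2*a[tot] = 14.
Before a[c] := c: 2*store(a, c, c)[d + 1] + 3*d > 2 ∨ 2*store(a, c, c)[tot] = 14
Then branch requires 2*store(store(a, d + 2, 3*s - w + 8), c, c)[d + 1] + 3*d > 2 ∨ 2*store(store(a, d + 2, 3*s - w + 8), c, c)[2*d - 5] = 14; else branch requires 2*store(store(a, w + 2, 3*d - 13), c, c)[d + 1] + 3*d > 2 ∨ 2*store(store(a, w + 2, 3*d - 13), c, c)[tot] = 14.
Before the if: ((w ≤ 6 ∨ c ≤ 8) → (2*store(store(a, d + 2, 3*s - w + 8), c, c)[d + 1] + 3*d > 2 ∨ 2*store(store(a, d + 2, 3*s - w + 8), c, c)[2*d - 5] = 14)) ∧ ((¬(w ≤ 6 ∨ c ≤ 8)) → (2*store(store(a, w + 2, 3*d - 13), c, c)[d + 1] + 3*d > 2 ∨ 2*store(store(a, w + 2, 3*d - 13), c, c)[tot] = 14))
Before skip: ((w ≤ 6 ∨ c ≤ 8) → (2*store(store(a, d + 2, 3*s - w + 8), c, c)[d + 1] + 3*d > 2 ∨ 2*store(store(a, d + 2, 3*s - w + 8), c, c)[2*d - 5] = 14)) ∧ ((¬(w ≤ 6 ∨ c ≤ 8)) → (2*store(store(a, w + 2, 3*d - 13), c, c)[d + 1] + 3*d > 2 ∨ 2*store(store(a, w + 2, 3*d - 13), c, c)[tot] = 14))
The weakest precondition is ((w ≤ 6 ∨ c ≤ 8) → (2*store(store(a, d + 2, 3*s - w + 8), c, c)[d + 1] + 3*d > 2 ∨ 2*store(store(a, d + 2, 3*s - w + 8), c, c)[2*d - 5] = 14)) ∧ ((¬(w ≤ 6 ∨ c ≤ 8)) → (2*store(store(a, w + 2, 3*d - 13), c, c)[d + 1] + 3*d > 2 ∨ 2*store(store(a, w + 2, 3*d - 13), c, c)[tot] = 14)).
Check whether ((w ≤ 6 ∨ c ≤ 8) → (2*store(store(a, d + 2, 3*s - w + 8), c, c)[d + 1] + 3*d > 2 ∨ 2*store(store(a, d + 2, 3*s - w + 8), c, c)[2*d - 5] = 14)) ∧ ((¬(w ≤ 6 ∨ c ≤ 5)) → (2*store(store(a, w + 2, 3*d - 13), c, c)[d + 1] + 3*d > 2 ∨ 2*store(store(a, w + 2, 3*d - 13), c, c)[tot] = 14)) implies it.
Every state satisfying the precondition satisfies the weakest precondition: the implication holds.
Answer: valid


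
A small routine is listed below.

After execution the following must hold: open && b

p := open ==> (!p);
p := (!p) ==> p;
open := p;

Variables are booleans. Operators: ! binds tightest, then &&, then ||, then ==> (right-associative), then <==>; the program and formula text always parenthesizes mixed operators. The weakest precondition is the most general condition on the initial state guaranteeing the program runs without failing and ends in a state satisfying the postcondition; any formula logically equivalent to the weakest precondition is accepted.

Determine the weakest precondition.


Working backward. After the program, open && b must hold.
Before open := p: p && b
Before p := (!p) ==> p: ((!p) ==> p) && b
Before p := open ==> (!p): ((!(open ==> (!p))) ==> (open ==> (!p))) && b
Answer: WP = ((!(open ==> (!p))) ==> (open ==> (!p))) && b


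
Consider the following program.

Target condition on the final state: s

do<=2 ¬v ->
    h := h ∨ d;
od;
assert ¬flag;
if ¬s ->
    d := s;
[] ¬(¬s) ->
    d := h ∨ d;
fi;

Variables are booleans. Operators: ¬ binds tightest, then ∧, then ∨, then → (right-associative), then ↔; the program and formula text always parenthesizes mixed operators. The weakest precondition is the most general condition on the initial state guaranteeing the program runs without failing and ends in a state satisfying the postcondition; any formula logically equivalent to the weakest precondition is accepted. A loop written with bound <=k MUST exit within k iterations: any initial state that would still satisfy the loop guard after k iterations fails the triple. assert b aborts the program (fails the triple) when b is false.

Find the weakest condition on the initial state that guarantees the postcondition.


Working backward. After the program, s must hold.
Then branch requires s; else branch requires s.
Before the if: (¬s) → s
Before assert ¬flag: (¬flag) ∧ ((¬s) → s)
Before the loop (bound <=2), unroll the exhaustion recursion (WP_0 = exit-now case; WP_j = one more guarded iteration, up to j = 2):
  WP_0: v ∧ (¬flag) ∧ ((¬s) → s)
  WP_1: ((¬v) → (v ∧ (¬flag) ∧ ((¬s) → s))) ∧ (v → ((¬flag) ∧ ((¬s) → s)))
  WP_2: ((¬v) → (((¬v) → (v ∧ (¬flag) ∧ ((¬s) → s))) ∧ (v → ((¬flag) ∧ ((¬s) → s))))) ∧ (v → ((¬flag) ∧ ((¬s) → s)))
So before the loop: ((¬v) → (((¬v) → (v ∧ (¬flag) ∧ ((¬s) → s))) ∧ (v → ((¬flag) ∧ ((¬s) → s))))) ∧ (v → ((¬flag) ∧ ((¬s) → s)))
Answer: WP = ((¬v) → (((¬v) → (v ∧ (¬flag) ∧ ((¬s) → s))) ∧ (v → ((¬flag) ∧ ((¬s) → s))))) ∧ (v → ((¬flag) ∧ ((¬s) → s)))


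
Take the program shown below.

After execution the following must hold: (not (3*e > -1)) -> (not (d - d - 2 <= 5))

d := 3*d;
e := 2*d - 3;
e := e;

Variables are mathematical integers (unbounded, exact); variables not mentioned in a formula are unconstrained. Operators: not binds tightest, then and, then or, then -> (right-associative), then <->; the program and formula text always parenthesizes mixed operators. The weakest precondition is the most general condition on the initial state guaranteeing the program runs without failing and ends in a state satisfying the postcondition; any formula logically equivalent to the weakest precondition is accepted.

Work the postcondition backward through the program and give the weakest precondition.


Working backward. After the program, the postcondition (not (3*e > -1)) -> (not (d - d - 2 <= 5)) must hold; in canonical form it is 3*e > -1.
Before e := e: 3*e > -1
Before e := 2*d - 3: 6*d > 8
Before d := 3*d: 18*d > 8
Answer: WP = 18*d > 8


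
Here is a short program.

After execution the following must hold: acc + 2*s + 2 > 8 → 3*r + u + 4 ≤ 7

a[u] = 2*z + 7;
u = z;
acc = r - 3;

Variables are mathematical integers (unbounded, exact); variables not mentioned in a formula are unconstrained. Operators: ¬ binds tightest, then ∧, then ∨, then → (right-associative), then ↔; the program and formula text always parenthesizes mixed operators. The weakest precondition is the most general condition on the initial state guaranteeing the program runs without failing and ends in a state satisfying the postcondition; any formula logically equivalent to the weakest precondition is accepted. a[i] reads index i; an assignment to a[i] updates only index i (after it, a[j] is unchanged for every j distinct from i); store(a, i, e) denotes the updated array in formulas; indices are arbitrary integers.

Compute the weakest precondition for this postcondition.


Working backward. After the program, the postcondition acc + 2*s + 2 > 8 → 3*r + u + 4 ≤ 7 must hold; in canonical form it is acc + 2*s > 6 → 3*r + u ≤ 3.
Before acc := r - 3: r + 2*s > 9 → 3*r + u ≤ 3
Before u := z: r + 2*s > 9 → 3*r + z ≤ 3
Before a[u] := 2*z + 7: r + 2*s > 9 → 3*r + z ≤ 3
Answer: WP = r + 2*s > 9 → 3*r + z ≤ 3


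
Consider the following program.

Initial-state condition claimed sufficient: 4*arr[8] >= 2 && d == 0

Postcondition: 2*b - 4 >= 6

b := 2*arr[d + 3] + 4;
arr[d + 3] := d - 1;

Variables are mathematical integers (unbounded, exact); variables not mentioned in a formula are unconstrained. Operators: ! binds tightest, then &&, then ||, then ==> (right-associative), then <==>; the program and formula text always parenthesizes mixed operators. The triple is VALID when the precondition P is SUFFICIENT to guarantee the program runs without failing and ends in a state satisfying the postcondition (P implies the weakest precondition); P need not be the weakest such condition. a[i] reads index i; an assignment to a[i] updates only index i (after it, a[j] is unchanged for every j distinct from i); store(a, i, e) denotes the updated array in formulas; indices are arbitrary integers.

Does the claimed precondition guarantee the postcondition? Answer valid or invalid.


Working backward. After the program, the postcondition 2*b - 4 >= 6 must hold; in canonical form it is 2*b >= 10.
Before arr[d + 3] := d - 1: 2*b >= 10
Before b := 2*arr[d + 3] + 4: 4*arr[d + 3] >= 2
The weakest precondition is 4*arr[d + 3] >= 2.
Check whether 4*arr[8] >= 2 && d == 0 implies it.
Countermodel: at the initial state arr = {[3] = 0, [8] = 1, elsewhere 0}, d = 0, the precondition holds but the weakest precondition fails.
Answer: invalid


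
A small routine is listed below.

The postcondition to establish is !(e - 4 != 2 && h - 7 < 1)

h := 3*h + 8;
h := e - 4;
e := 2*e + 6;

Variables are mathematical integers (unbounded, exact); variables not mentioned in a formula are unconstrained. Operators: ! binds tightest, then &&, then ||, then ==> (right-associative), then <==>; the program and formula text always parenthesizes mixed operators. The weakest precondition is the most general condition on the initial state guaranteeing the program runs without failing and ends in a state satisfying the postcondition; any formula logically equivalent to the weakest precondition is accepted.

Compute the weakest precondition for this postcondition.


Working backward. After the program, the postcondition !(e - 4 != 2 && h - 7 < 1) must hold; in canonical form it is !(e != 6 && h < 8).
Before e := 2*e + 6: !(2*e != 0 && h < 8)
Before h := e - 4: !(2*e != 0 && e < 12)
Before h := 3*h + 8: !(2*e != 0 && e < 12)
Answer: WP = !(2*e != 0 && e < 12)


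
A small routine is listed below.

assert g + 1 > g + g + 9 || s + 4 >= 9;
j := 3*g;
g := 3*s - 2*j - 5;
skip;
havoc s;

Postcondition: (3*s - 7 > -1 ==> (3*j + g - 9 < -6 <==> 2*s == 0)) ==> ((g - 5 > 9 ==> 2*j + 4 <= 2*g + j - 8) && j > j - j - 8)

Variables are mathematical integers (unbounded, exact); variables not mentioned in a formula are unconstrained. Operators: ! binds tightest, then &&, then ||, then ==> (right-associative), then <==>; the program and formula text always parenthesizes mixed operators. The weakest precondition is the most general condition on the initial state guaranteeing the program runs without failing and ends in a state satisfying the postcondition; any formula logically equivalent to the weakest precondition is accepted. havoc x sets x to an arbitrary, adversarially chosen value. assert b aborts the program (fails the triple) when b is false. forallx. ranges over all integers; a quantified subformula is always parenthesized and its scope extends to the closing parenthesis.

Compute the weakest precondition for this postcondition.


Working backward. After the program, the postcondition (3*s - 7 > -1 ==> (3*j + g - 9 < -6 <==> 2*s == 0)) ==> ((g - 5 > 9 ==> 2*j + 4 <= 2*g + j - 8) && j > j - j - 8) must hold; in canonical form it is (3*s > 6 ==> (g + 3*j < 3 <==> 2*s == 0)) ==> ((g > 14 ==> j <= 2*g - 12) && j > -8).
Before havoc s: forall s_1. ((3*s_1 > 6 ==> (g + 3*j < 3 <==> 2*s_1 == 0)) ==> ((g > 14 ==> j <= 2*g - 12) && j > -8))
Before skip: forall s_1. ((3*s_1 > 6 ==> (g + 3*j < 3 <==> 2*s_1 == 0)) ==> ((g > 14 ==> j <= 2*g - 12) && j > -8))
Before g := 3*s - 2*j - 5: forall s_1. ((3*s_1 > 6 ==> (j + 3*s < 8 <==> 2*s_1 == 0)) ==> ((3*s > 2*j + 19 ==> 5*j <= 6*s - 22) && j > -8))
Before j := 3*g: forall s_1. ((3*s_1 > 6 ==> (3*g + 3*s < 8 <==> 2*s_1 == 0)) ==> ((3*s > 6*g + 19 ==> 15*g <= 6*s - 22) && 3*g > -8))
Before assert g + 1 > g + g + 9 || s + 4 >= 9: (g < -8 || s >= 5) && (forall s_1. ((3*s_1 > 6 ==> (3*g + 3*s < 8 <==> 2*s_1 == 0)) ==> ((3*s > 6*g + 19 ==> 15*g <= 6*s - 22) && 3*g > -8)))
Answer: WP = (g < -8 || s >= 5) && (forall s_1. ((3*s_1 > 6 ==> (3*g + 3*s < 8 <==> 2*s_1 == 0)) ==> ((3*s > 6*g + 19 ==> 15*g <= 6*s - 22) && 3*g > -8)))


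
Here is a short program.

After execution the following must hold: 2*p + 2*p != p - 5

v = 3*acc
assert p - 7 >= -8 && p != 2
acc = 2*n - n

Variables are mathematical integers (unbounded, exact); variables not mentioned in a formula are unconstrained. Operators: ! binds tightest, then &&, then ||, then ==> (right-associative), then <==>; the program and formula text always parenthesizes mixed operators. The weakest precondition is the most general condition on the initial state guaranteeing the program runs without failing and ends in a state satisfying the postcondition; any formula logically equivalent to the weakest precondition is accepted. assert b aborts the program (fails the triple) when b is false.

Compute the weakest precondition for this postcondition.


Working backward. After the program, the postcondition 2*p + 2*p != p - 5 must hold; in canonical form it is 3*p != -5.
Before acc := 2*n - n: 3*p != -5
Before assert p - 7 >= -8 && p != 2: p >= -1 && p != 2 && 3*p != -5
Before v := 3*acc: p >= -1 && p != 2 && 3*p != -5
Answer: WP = p >= -1 && p != 2 && 3*p != -5


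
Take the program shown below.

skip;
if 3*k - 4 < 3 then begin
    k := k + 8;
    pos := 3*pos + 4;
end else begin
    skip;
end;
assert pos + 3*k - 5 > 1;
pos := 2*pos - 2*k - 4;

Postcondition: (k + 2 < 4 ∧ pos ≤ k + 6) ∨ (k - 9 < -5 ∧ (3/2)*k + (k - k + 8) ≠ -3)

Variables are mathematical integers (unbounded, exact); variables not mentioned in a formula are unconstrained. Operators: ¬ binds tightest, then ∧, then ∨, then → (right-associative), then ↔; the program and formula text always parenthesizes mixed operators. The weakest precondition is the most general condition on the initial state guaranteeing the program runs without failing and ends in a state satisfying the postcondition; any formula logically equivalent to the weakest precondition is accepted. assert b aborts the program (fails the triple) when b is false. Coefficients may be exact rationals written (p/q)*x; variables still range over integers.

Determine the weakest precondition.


Working backward. After the program, the postcondition (k + 2 < 4 ∧ pos ≤ k + 6) ∨ (k - 9 < -5 ∧ (3/2)*k + (k - k + 8) ≠ -3) must hold; in canonical form it is (k < 2 ∧ pos ≤ k + 6) ∨ (k < 4 ∧ (3/2)*k ≠ -11).
Before pos := 2*pos - 2*k - 4: (k < 2 ∧ 2*pos ≤ 3*k + 10) ∨ (k < 4 ∧ (3/2)*k ≠ -11)
Before assert pos + 3*k - 5 > 1: 3*k + pos > 6 ∧ ((k < 2 ∧ 2*pos ≤ 3*k + 10) ∨ (k < 4 ∧ (3/2)*k ≠ -11))
Then branch requires 3*k + 3*pos > -22 ∧ ((k < -6 ∧ 6*pos ≤ 3*k + 26) ∨ (k < -4 ∧ (3/2)*k ≠ -23)); else branch requires 3*k + pos > 6 ∧ ((k < 2 ∧ 2*pos ≤ 3*k + 10) ∨ (k < 4 ∧ (3/2)*k ≠ -11)).
Before the if: (3*k < 7 → (3*k + 3*pos > -22 ∧ ((k < -6 ∧ 6*pos ≤ 3*k + 26) ∨ (k < -4 ∧ (3/2)*k ≠ -23)))) ∧ ((¬(3*k < 7)) → (3*k + pos > 6 ∧ ((k < 2 ∧ 2*pos ≤ 3*k + 10) ∨ (k < 4 ∧ (3/2)*k ≠ -11))))
Before skip: (3*k < 7 → (3*k + 3*pos > -22 ∧ ((k < -6 ∧ 6*pos ≤ 3*k + 26) ∨ (k < -4 ∧ (3/2)*k ≠ -23)))) ∧ ((¬(3*k < 7)) → (3*k + pos > 6 ∧ ((k < 2 ∧ 2*pos ≤ 3*k + 10) ∨ (k < 4 ∧ (3/2)*k ≠ -11))))
Answer: WP = (3*k < 7 → (3*k + 3*pos > -22 ∧ ((k < -6 ∧ 6*pos ≤ 3*k + 26) ∨ (k < -4 ∧ (3/2)*k ≠ -23)))) ∧ ((¬(3*k < 7)) → (3*k + pos > 6 ∧ ((k < 2 ∧ 2*pos ≤ 3*k + 10) ∨ (k < 4 ∧ (3/2)*k ≠ -11))))


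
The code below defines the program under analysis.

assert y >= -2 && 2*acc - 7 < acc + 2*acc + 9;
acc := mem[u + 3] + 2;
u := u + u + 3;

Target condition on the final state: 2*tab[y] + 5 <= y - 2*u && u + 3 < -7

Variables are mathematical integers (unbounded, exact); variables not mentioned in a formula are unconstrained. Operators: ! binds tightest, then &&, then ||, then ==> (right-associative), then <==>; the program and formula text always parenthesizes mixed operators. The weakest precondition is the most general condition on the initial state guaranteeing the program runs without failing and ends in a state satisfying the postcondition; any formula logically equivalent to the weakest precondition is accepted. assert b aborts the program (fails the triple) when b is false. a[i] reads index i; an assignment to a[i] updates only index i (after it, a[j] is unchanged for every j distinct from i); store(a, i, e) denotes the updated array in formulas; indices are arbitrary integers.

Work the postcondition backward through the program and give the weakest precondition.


Working backward. After the program, the postcondition 2*tab[y] + 5 <= y - 2*u && u + 3 < -7 must hold; in canonical form it is 2*tab[y] + 2*u <= y - 5 && u < -10.
Before u := u + u + 3: 2*tab[y] + 4*u <= y - 11 && 2*u < -13
Before acc := mem[u + 3] + 2: 2*tab[y] + 4*u <= y - 11 && 2*u < -13
Before assert y >= -2 && 2*acc - 7 < acc + 2*acc + 9: y >= -2 && acc > -16 && 2*tab[y] + 4*u <= y - 11 && 2*u < -13
Answer: WP = y >= -2 && acc > -16 && 2*tab[y] + 4*u <= y - 11 && 2*u < -13


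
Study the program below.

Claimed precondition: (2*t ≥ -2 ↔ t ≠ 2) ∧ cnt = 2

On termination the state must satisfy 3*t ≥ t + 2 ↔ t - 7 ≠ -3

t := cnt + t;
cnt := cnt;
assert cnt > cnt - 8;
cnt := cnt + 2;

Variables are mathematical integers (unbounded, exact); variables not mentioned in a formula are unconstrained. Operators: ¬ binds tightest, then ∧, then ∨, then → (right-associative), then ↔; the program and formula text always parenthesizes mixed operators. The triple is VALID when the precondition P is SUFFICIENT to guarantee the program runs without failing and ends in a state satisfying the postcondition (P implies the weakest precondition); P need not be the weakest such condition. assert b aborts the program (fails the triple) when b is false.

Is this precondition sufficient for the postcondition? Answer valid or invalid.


Working backward. After the program, the postcondition 3*t ≥ t + 2 ↔ t - 7 ≠ -3 must hold; in canonical form it is 2*t ≥ 2 ↔ t ≠ 4.
Before cnt := cnt + 2: 2*t ≥ 2 ↔ t ≠ 4
Before assert cnt > cnt - 8: 2*t ≥ 2 ↔ t ≠ 4
Before cnt := cnt: 2*t ≥ 2 ↔ t ≠ 4
Before t := cnt + t: 2*cnt + 2*t ≥ 2 ↔ cnt + t ≠ 4
The weakest precondition is 2*cnt + 2*t ≥ 2 ↔ cnt + t ≠ 4.
Check whether (2*t ≥ -2 ↔ t ≠ 2) ∧ cnt = 2 implies it.
Every state satisfying the precondition satisfies the weakest precondition: the implication holds.
Answer: valid


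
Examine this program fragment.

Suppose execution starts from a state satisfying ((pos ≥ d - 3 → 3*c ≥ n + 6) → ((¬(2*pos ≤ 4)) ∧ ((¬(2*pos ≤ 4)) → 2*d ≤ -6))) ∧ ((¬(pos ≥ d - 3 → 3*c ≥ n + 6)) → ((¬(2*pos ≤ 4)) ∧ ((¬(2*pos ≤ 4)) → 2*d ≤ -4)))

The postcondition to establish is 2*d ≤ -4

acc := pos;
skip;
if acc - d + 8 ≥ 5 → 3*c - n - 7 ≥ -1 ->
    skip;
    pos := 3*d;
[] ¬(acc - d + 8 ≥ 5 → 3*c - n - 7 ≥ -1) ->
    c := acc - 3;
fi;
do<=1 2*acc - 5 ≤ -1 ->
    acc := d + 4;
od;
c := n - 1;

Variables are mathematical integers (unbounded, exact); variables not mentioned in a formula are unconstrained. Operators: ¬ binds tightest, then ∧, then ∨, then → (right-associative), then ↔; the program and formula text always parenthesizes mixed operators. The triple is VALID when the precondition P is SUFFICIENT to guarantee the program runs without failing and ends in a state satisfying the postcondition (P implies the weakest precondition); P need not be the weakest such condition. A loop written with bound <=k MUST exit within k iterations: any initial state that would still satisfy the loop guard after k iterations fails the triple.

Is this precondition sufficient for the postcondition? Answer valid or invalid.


Working backward. After the program, 2*d ≤ -4 must hold.
Before c := n - 1: 2*d ≤ -4
Before the loop (bound <=1), unroll the exhaustion recursion (WP_0 = exit-now case; WP_j = one more guarded iteration, up to j = 1):
  WP_0: (¬(2*acc ≤ 4)) ∧ 2*d ≤ -4
  WP_1: (¬(2*acc ≤ 4)) ∧ ((¬(2*acc ≤ 4)) → 2*d ≤ -4)
So before the loop: (¬(2*acc ≤ 4)) ∧ ((¬(2*acc ≤ 4)) → 2*d ≤ -4)
Then branch requires (¬(2*acc ≤ 4)) ∧ ((¬(2*acc ≤ 4)) → 2*d ≤ -4); else branch requires (¬(2*acc ≤ 4)) ∧ ((¬(2*acc ≤ 4)) → 2*d ≤ -4).
Before the if: ((acc ≥ d - 3 → 3*c ≥ n + 6) → ((¬(2*acc ≤ 4)) ∧ ((¬(2*acc ≤ 4)) → 2*d ≤ -4))) ∧ ((¬(acc ≥ d - 3 → 3*c ≥ n + 6)) → ((¬(2*acc ≤ 4)) ∧ ((¬(2*acc ≤ 4)) → 2*d ≤ -4)))
Before skip: ((acc ≥ d - 3 → 3*c ≥ n + 6) → ((¬(2*acc ≤ 4)) ∧ ((¬(2*acc ≤ 4)) → 2*d ≤ -4))) ∧ ((¬(acc ≥ d - 3 → 3*c ≥ n + 6)) → ((¬(2*acc ≤ 4)) ∧ ((¬(2*acc ≤ 4)) → 2*d ≤ -4)))
Before acc := pos: ((pos ≥ d - 3 → 3*c ≥ n + 6) → ((¬(2*pos ≤ 4)) ∧ ((¬(2*pos ≤ 4)) → 2*d ≤ -4))) ∧ ((¬(pos ≥ d - 3 → 3*c ≥ n + 6)) → ((¬(2*pos ≤ 4)) ∧ ((¬(2*pos ≤ 4)) → 2*d ≤ -4)))
The weakest precondition is ((pos ≥ d - 3 → 3*c ≥ n + 6) → ((¬(2*pos ≤ 4)) ∧ ((¬(2*pos ≤ 4)) → 2*d ≤ -4))) ∧ ((¬(pos ≥ d - 3 → 3*c ≥ n + 6)) → ((¬(2*pos ≤ 4)) ∧ ((¬(2*pos ≤ 4)) → 2*d ≤ -4))).
Check whether ((pos ≥ d - 3 → 3*c ≥ n + 6) → ((¬(2*pos ≤ 4)) ∧ ((¬(2*pos ≤ 4)) → 2*d ≤ -6))) ∧ ((¬(pos ≥ d - 3 → 3*c ≥ n + 6)) → ((¬(2*pos ≤ 4)) ∧ ((¬(2*pos ≤ 4)) → 2*d ≤ -4))) implies it.
Every state satisfying the precondition satisfies the weakest precondition: the implication holds.
Answer: valid


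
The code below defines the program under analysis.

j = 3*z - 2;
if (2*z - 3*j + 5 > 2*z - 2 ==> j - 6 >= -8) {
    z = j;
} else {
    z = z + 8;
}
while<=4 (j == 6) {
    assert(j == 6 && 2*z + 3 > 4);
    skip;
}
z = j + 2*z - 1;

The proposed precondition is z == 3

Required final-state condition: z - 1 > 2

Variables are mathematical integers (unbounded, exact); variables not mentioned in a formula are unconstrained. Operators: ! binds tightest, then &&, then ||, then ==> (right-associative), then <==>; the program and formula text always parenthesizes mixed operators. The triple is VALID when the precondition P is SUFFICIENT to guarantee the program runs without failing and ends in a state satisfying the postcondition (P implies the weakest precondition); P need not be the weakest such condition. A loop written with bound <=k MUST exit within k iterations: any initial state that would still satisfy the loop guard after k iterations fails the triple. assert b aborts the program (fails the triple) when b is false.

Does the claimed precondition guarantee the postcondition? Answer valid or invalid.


Working backward. After the program, the postcondition z - 1 > 2 must hold; in canonical form it is z > 3.
Before z := j + 2*z - 1: j + 2*z > 4
Before the loop (bound <=4), unroll the exhaustion recursion (WP_0 = exit-now case; WP_j = one more guarded iteration, up to j = 4):
  WP_0: (!(j == 6)) && j + 2*z > 4
  WP_1: (!(j == 6)) && ((!(j == 6)) ==> j + 2*z > 4)
  WP_2: (!(j == 6)) && ((!(j == 6)) ==> j + 2*z > 4)
  WP_3: (!(j == 6)) && ((!(j == 6)) ==> j + 2*z > 4)
  WP_4: (!(j == 6)) && ((!(j == 6)) ==> j + 2*z > 4)
So before the loop: (!(j == 6)) && ((!(j == 6)) ==> j + 2*z > 4)
Then branch requires (!(j == 6)) && ((!(j == 6)) ==> 3*j > 4); else branch requires (!(j == 6)) && ((!(j == 6)) ==> j + 2*z > -12).
Before the if: ((3*j < 7 ==> j >= -2) ==> ((!(j == 6)) && ((!(j == 6)) ==> 3*j > 4))) && ((!(3*j < 7 ==> j >= -2)) ==> ((!(j == 6)) && ((!(j == 6)) ==> j + 2*z > -12)))
Before j := 3*z - 2: ((9*z < 13 ==> 3*z >= 0) ==> ((!(3*z == 8)) && ((!(3*z == 8)) ==> 9*z > 10))) && ((!(9*z < 13 ==> 3*z >= 0)) ==> ((!(3*z == 8)) && ((!(3*z == 8)) ==> 5*z > -10)))
The weakest precondition is ((9*z < 13 ==> 3*z >= 0) ==> ((!(3*z == 8)) && ((!(3*z == 8)) ==> 9*z > 10))) && ((!(9*z < 13 ==> 3*z >= 0)) ==> ((!(3*z == 8)) && ((!(3*z == 8)) ==> 5*z > -10))).
Check whether z == 3 implies it.
Every state satisfying the precondition satisfies the weakest precondition: the implication holds.
Answer: valid


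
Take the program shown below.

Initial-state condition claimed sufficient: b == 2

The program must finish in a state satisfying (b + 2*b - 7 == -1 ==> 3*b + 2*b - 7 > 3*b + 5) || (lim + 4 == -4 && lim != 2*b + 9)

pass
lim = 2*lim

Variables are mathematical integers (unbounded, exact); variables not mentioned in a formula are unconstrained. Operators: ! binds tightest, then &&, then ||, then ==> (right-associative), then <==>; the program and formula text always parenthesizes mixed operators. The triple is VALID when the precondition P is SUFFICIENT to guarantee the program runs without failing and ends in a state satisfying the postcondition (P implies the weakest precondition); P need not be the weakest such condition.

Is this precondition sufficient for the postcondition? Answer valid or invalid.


Working backward. After the program, the postcondition (b + 2*b - 7 == -1 ==> 3*b + 2*b - 7 > 3*b + 5) || (lim + 4 == -4 && lim != 2*b + 9) must hold; in canonical form it is (3*b == 6 ==> 2*b > 12) || (lim == -8 && lim != 2*b + 9).
Before lim := 2*lim: (3*b == 6 ==> 2*b > 12) || (2*lim == -8 && 2*lim != 2*b + 9)
Before skip: (3*b == 6 ==> 2*b > 12) || (2*lim == -8 && 2*lim != 2*b + 9)
The weakest precondition is (3*b == 6 ==> 2*b > 12) || (2*lim == -8 && 2*lim != 2*b + 9).
Check whether b == 2 implies it.
Countermodel: at the initial state b = 2, lim = -3, the precondition holds but the weakest precondition fails.
Answer: invalid


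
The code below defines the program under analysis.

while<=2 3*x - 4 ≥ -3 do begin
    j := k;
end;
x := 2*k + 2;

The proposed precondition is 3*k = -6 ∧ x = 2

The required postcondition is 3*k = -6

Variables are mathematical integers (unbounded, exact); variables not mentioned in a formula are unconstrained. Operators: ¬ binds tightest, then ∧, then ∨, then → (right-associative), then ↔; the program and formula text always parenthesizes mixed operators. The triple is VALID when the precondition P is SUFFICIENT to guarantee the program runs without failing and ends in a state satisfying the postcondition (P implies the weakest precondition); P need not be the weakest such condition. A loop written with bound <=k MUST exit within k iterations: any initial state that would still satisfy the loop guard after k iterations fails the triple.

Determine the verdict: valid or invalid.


Working backward. After the program, 3*k = -6 must hold.
Before x := 2*k + 2: 3*k = -6
Before the loop (bound <=2), unroll the exhaustion recursion (WP_0 = exit-now case; WP_j = one more guarded iteration, up to j = 2):
  WP_0: (¬(3*x ≥ 1)) ∧ 3*k = -6
  WP_1: (3*x ≥ 1 → ((¬(3*x ≥ 1)) ∧ 3*k = -6)) ∧ ((¬(3*x ≥ 1)) → 3*k = -6)
  WP_2: (3*x ≥ 1 → ((3*x ≥ 1 → ((¬(3*x ≥ 1)) ∧ 3*k = -6)) ∧ ((¬(3*x ≥ 1)) → 3*k = -6))) ∧ ((¬(3*x ≥ 1)) → 3*k = -6)
So before the loop: (3*x ≥ 1 → ((3*x ≥ 1 → ((¬(3*x ≥ 1)) ∧ 3*k = -6)) ∧ ((¬(3*x ≥ 1)) → 3*k = -6))) ∧ ((¬(3*x ≥ 1)) → 3*k = -6)
The weakest precondition is (3*x ≥ 1 → ((3*x ≥ 1 → ((¬(3*x ≥ 1)) ∧ 3*k = -6)) ∧ ((¬(3*x ≥ 1)) → 3*k = -6))) ∧ ((¬(3*x ≥ 1)) → 3*k = -6).
Check whether 3*k = -6 ∧ x = 2 implies it.
Countermodel: at the initial state k = -2, x = 2, the precondition holds but the weakest precondition fails.
Answer: invalid
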